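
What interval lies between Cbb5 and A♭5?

augmented sixth

The letter names run C→A, a span of 5 letter steps, so the interval is some kind of sixth.
Cbb to Ab is 10 semitones. A major sixth is 9, so 10 makes it augmented.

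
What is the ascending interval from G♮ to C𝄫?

doubly diminished fourth

Counting letters G–A–B–C gives a fourth.
G→Cbb = 3 semitones, 2 narrower than the perfect fourth (5), so doubly diminished.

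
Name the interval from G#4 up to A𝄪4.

The letter names run G→A, a span of 1 letter step, so the interval is some kind of second.
G# to A## is 3 semitones. A major second is 2, so 3 makes it augmented.

augmented second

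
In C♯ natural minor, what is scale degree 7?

The C# natural minor scale runs C# D# E F# G# A B.
Degree 7 is B.

B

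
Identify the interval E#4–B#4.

Counting letters E–F–G–A–B gives a fifth.
E#→B# = 7 semitones, exactly the perfect fifth.

perfect fifth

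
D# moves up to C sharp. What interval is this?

Counting letters D–E–F–G–A–B–C gives a seventh.
D#→C# = 10 semitones, 1 narrower than the major seventh (11), so minor.

minor seventh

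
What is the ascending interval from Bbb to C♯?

doubly augmented second

Counting letters B–C gives a second.
Bbb→C# = 4 semitones, 2 wider than the major second (2), so doubly augmented.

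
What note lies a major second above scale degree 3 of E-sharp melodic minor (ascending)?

A#

Scale degree 3 of E# melodic minor (ascending) is G#.
A major second (2 semitones) above G# lands on the letter A, giving A#.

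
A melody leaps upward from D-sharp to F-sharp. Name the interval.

minor third

The letter names run D→F, a span of 2 letter steps, so the interval is some kind of third.
D# to F# is 3 semitones. A major third is 4, so 3 makes it minor.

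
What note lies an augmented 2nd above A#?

B##

A up a major second is B, so the target letter is B.
From A#, an augmented second is 3 semitones up: B##.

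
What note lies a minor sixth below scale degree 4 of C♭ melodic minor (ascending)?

Ab

Scale degree 4 of Cb melodic minor (ascending) is Fb.
A minor sixth (8 semitones) below Fb lands on the letter A, giving Ab.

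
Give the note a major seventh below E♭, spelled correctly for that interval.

Fb

E down a major seventh is F, so the target letter is F.
From Eb, a major seventh is 11 semitones down: Fb.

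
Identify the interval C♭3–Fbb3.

Counting letters C–D–E–F gives a fourth.
Cb→Fbb = 4 semitones, 1 narrower than the perfect fourth (5), so diminished.

diminished fourth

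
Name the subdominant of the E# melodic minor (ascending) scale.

The E# melodic minor (ascending) scale runs E# F## G# A# B# C## D##.
Degree 4 is A#.

A#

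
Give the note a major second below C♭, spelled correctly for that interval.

Bbb

A second below C lands on the letter B.
A major second spans 2 semitones, so Cb moves to pitch class 9. On the letter B that is Bbb.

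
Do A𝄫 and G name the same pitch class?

Yes

Abb is pitch class 7; G is pitch class 7.
All spellings map to pitch class 7, so they are enharmonically equivalent.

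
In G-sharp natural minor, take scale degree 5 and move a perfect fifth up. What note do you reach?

Scale degree 5 of G# natural minor is D#.
A perfect fifth (7 semitones) above D# lands on the letter A, giving A#.

A#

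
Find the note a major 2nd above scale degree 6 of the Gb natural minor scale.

Fb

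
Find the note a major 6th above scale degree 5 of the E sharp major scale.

G##

Scale degree 5 of E# major is B#.
A major sixth (9 semitones) above B# lands on the letter G, giving G##.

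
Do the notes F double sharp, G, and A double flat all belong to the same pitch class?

Yes

F## = pitch class 7 and G = pitch class 7 and Abb = pitch class 7 — the same pitch class, so they are enharmonic equivalents.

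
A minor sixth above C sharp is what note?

A

A sixth above C lands on the letter A.
A minor sixth spans 8 semitones, so C# moves to pitch class 9. On the letter A that is A.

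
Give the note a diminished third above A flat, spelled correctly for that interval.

Cbb

A up a major third is C#, so the target letter is C.
From Ab, a diminished third is 2 semitones up: Cbb.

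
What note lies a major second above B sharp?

C##

B up a major second is C#, so the target letter is C.
From B#, a major second is 2 semitones up: C##.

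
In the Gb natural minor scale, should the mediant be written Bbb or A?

Bbb

Each scale degree takes a distinct letter name. Degree 3 of a scale on G must use the letter B.
Bbb and A are enharmonically the same pitch, but only Bbb uses the letter B, so it is the correct spelling here.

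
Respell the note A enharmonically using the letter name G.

G##

Plain G sits 2 semitones below A, so on the letter G the same pitch needs a double sharp: G##.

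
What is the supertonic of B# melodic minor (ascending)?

C##

Degree 2 takes the letter 1 step above B, which is C.
In melodic minor (ascending), degree 2 sits 2 semitones above the tonic. B# + 2 semitones is pitch class 2, spelled on C as C##.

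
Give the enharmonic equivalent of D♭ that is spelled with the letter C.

Db is pitch class 1. The letter C alone is pitch class 0.
To reach pitch class 1 from C requires an offset of +1 semitone, i.e. sharp: C#.

C#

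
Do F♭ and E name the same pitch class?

Fb = pitch class 4 and E = pitch class 4 — the same pitch class, so they are enharmonic equivalents.

Yes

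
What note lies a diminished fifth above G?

Db

G up a perfect fifth is D, so the target letter is D.
From G, a diminished fifth is 6 semitones up: Db.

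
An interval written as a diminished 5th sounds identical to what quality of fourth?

A diminished fifth spans 6 semitones.
A fourth spanning 6 semitones is augmented (the perfect fourth is 5).

augmented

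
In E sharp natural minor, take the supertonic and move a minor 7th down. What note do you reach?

G##

The supertonic of E# natural minor is F##.
A minor seventh (10 semitones) below F## lands on the letter G, giving G##.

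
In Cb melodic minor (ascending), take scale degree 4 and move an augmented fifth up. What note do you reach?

C

Scale degree 4 of Cb melodic minor (ascending) is Fb.
An augmented fifth (8 semitones) above Fb lands on the letter C, giving C.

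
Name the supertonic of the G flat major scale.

Degree 2 takes the letter 1 step above G, which is A.
In major, degree 2 sits 2 semitones above the tonic. Gb + 2 semitones is pitch class 8, spelled on A as Ab.

Ab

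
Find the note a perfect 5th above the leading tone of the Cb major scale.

F

The leading tone of Cb major is Bb.
A perfect fifth (7 semitones) above Bb lands on the letter F, giving F.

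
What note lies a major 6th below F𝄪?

A#

A sixth below F lands on the letter A.
A major sixth spans 9 semitones, so F## moves to pitch class 10. On the letter A that is A#.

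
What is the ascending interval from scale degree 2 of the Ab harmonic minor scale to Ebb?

diminished fourth

Scale degree 2 of Ab harmonic minor is Bb.
Bb up to Ebb: letters B→E make it a fourth; 4 semitones makes it diminished.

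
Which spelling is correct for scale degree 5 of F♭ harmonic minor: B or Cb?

Each scale degree takes a distinct letter name. Degree 5 of a scale on F must use the letter C.
Cb and B are enharmonically the same pitch, but only Cb uses the letter C, so it is the correct spelling here.

Cb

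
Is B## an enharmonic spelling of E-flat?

Two spellings are enharmonically equivalent only if they share a pitch class.
Here B## → 1, Eb → 3; 1 ≠ 3, so they are not.

No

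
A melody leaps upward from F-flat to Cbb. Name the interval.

Counting letters F–G–A–B–C gives a fifth.
Fb→Cbb = 6 semitones, 1 narrower than the perfect fifth (7), so diminished.

diminished fifth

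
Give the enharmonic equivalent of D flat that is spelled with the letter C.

C#

Db is pitch class 1. The letter C alone is pitch class 0.
To reach pitch class 1 from C requires an offset of +1 semitone, i.e. sharp: C#.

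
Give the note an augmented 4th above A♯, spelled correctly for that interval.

A fourth above A lands on the letter D.
An augmented fourth spans 6 semitones, so A# moves to pitch class 4. On the letter D that is D##.

D##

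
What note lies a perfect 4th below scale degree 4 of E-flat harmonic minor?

Eb

Scale degree 4 of Eb harmonic minor is Ab.
A perfect fourth (5 semitones) below Ab lands on the letter E, giving Eb.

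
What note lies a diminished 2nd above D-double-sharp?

E

D up a major second is E, so the target letter is E.
From D##, a diminished second is 0 semitones up: E.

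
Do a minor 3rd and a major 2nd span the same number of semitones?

A minor third spans 3 semitones; a major second spans 2.
The spans differ, so they are not enharmonic equivalents.

No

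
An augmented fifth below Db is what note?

Gbb

D down a perfect fifth is G, so the target letter is G.
From Db, an augmented fifth is 8 semitones down: Gbb.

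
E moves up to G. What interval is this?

The letter names run E→G, a span of 2 letter steps, so the interval is some kind of third.
E to G is 3 semitones. A major third is 4, so 3 makes it minor.

minor third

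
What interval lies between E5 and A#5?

Counting letters E–F–G–A gives a fourth.
E→A# = 6 semitones, 1 wider than the perfect fourth (5), so augmented.

augmented fourth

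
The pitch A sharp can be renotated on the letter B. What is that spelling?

Bb

A# is pitch class 10. The letter B alone is pitch class 11.
To reach pitch class 10 from B requires an offset of -1 semitone, i.e. flat: Bb.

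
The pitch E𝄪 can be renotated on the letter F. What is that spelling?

F#

Plain F sits 1 semitone below E##, so on the letter F the same pitch needs a sharp: F#.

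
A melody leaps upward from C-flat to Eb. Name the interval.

major third

Counting letters C–D–E gives a third.
Cb→Eb = 4 semitones, exactly the major third.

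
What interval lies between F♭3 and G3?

augmented second

The letter names run F→G, a span of 1 letter step, so the interval is some kind of second.
Fb to G is 3 semitones. A major second is 2, so 3 makes it augmented.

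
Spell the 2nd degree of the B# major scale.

Degree 2 takes the letter 1 step above B, which is C.
In major, degree 2 sits 2 semitones above the tonic. B# + 2 semitones is pitch class 2, spelled on C as C##.

C##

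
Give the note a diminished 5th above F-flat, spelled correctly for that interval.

F up a perfect fifth is C, so the target letter is C.
From Fb, a diminished fifth is 6 semitones up: Cbb.

Cbb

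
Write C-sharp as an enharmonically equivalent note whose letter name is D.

Db

C# is pitch class 1. The letter D alone is pitch class 2.
To reach pitch class 1 from D requires an offset of -1 semitone, i.e. flat: Db.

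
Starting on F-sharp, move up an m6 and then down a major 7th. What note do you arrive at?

A minor sixth up from F# is D (letter D, 8 semitones up).
A major seventh down from D is Eb (letter E, 11 semitones down).

Eb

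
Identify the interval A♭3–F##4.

The letter names run A→F, a span of 5 letter steps, so the interval is some kind of sixth.
Ab to F## is 11 semitones. A major sixth is 9, so 11 makes it doubly augmented.

doubly augmented sixth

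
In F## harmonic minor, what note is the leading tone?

Degree 7 takes the letter 6 steps above F, which is E.
In harmonic minor, degree 7 sits 11 semitones above the tonic. F## + 11 semitones is pitch class 6, spelled on E as E##.

E##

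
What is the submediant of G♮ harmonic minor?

Eb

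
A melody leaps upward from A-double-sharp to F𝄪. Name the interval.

Counting letters A–B–C–D–E–F gives a sixth.
A##→F## = 8 semitones, 1 narrower than the major sixth (9), so minor.

minor sixth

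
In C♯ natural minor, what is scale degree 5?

The C# natural minor scale runs C# D# E F# G# A B.
Degree 5 is G#.

G#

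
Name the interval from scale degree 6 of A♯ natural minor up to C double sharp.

augmented fifth

Scale degree 6 of A# natural minor is F#.
F# up to C##: letters F→C make it a fifth; 8 semitones makes it augmented.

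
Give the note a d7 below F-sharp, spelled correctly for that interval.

F down a major seventh is Gb, so the target letter is G.
From F#, a diminished seventh is 9 semitones down: G##.

G##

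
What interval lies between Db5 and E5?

augmented second

Counting letters D–E gives a second.
Db→E = 3 semitones, 1 wider than the major second (2), so augmented.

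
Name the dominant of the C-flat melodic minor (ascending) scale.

Gb

Degree 5 takes the letter 4 steps above C, which is G.
In melodic minor (ascending), degree 5 sits 7 semitones above the tonic. Cb + 7 semitones is pitch class 6, spelled on G as Gb.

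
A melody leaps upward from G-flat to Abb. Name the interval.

minor second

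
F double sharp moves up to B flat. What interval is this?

doubly diminished fourth

The letter names run F→B, a span of 3 letter steps, so the interval is some kind of fourth.
F## to Bb is 3 semitones. A perfect fourth is 5, so 3 makes it doubly diminished.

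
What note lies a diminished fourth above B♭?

Ebb

B up a perfect fourth is E, so the target letter is E.
From Bb, a diminished fourth is 4 semitones up: Ebb.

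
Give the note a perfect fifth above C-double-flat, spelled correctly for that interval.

Gbb

A fifth above C lands on the letter G.
A perfect fifth spans 7 semitones, so Cbb moves to pitch class 5. On the letter G that is Gbb.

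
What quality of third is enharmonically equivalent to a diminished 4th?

major

A diminished fourth spans 4 semitones.
A third spanning 4 semitones is major (the major third is 4).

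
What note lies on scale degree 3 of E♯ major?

Degree 3 takes the letter 2 steps above E, which is G.
In major, degree 3 sits 4 semitones above the tonic. E# + 4 semitones is pitch class 9, spelled on G as G##.

G##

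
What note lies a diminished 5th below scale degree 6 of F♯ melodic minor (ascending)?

Scale degree 6 of F# melodic minor (ascending) is D#.
A diminished fifth (6 semitones) below D# lands on the letter G, giving G##.

G##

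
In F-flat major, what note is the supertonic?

Gb

Degree 2 takes the letter 1 step above F, which is G.
In major, degree 2 sits 2 semitones above the tonic. Fb + 2 semitones is pitch class 6, spelled on G as Gb.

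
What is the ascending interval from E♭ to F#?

augmented second

Counting letters E–F gives a second.
Eb→F# = 3 semitones, 1 wider than the major second (2), so augmented.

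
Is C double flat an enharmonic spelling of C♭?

Two spellings are enharmonically equivalent only if they share a pitch class.
Here Cbb → 10, Cb → 11; 10 ≠ 11, so they are not.

No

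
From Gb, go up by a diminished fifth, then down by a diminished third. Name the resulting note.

Bb

A diminished fifth up from Gb is Dbb (letter D, 6 semitones up).
A diminished third down from Dbb is Bb (letter B, 2 semitones down).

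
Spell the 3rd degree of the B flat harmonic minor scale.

Db

The Bb harmonic minor scale runs Bb C Db Eb F Gb A.
Degree 3 is Db.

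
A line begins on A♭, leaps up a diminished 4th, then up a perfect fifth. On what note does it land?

Abb

A diminished fourth up from Ab is Dbb (letter D, 4 semitones up).
A perfect fifth up from Dbb is Abb (letter A, 7 semitones up).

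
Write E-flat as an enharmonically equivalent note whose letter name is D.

D#

Plain D sits 1 semitone below Eb, so on the letter D the same pitch needs a sharp: D#.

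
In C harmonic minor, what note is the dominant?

G

Degree 5 takes the letter 4 steps above C, which is G.
In harmonic minor, degree 5 sits 7 semitones above the tonic. C + 7 semitones is pitch class 7, spelled on G as G.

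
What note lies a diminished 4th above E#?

A

E up a perfect fourth is A, so the target letter is A.
From E#, a diminished fourth is 4 semitones up: A.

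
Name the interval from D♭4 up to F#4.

Counting letters D–E–F gives a third.
Db→F# = 5 semitones, 1 wider than the major third (4), so augmented.

augmented third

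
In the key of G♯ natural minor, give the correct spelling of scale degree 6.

E

Degree 6 takes the letter 5 steps above G, which is E.
In natural minor, degree 6 sits 8 semitones above the tonic. G# + 8 semitones is pitch class 4, spelled on E as E.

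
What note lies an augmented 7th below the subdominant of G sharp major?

The subdominant of G# major is C#.
An augmented seventh (12 semitones) below C# lands on the letter D, giving Db.

Db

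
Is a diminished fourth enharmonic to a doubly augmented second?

Yes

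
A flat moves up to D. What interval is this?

augmented fourth

The letter names run A→D, a span of 3 letter steps, so the interval is some kind of fourth.
Ab to D is 6 semitones. A perfect fourth is 5, so 6 makes it augmented.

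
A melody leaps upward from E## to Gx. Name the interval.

The letter names run E→G, a span of 2 letter steps, so the interval is some kind of third.
E## to G## is 3 semitones. A major third is 4, so 3 makes it minor.

minor third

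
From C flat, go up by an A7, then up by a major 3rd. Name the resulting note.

D#

An augmented seventh up from Cb is B (letter B, 12 semitones up).
A major third up from B is D# (letter D, 4 semitones up).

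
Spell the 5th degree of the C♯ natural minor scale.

The C# natural minor scale runs C# D# E F# G# A B.
Degree 5 is G#.

G#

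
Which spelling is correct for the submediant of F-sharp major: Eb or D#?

Each scale degree takes a distinct letter name. Degree 6 of a scale on F must use the letter D.
D# and Eb are enharmonically the same pitch, but only D# uses the letter D, so it is the correct spelling here.

D#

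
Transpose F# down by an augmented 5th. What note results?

A fifth below F lands on the letter B.
An augmented fifth spans 8 semitones, so F# moves to pitch class 10. On the letter B that is Bb.

Bb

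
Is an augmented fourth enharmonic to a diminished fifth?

Yes

An augmented fourth spans 6 semitones; a diminished fifth spans 6.
They are enharmonically equivalent.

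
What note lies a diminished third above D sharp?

F

A third above D lands on the letter F.
A diminished third spans 2 semitones, so D# moves to pitch class 5. On the letter F that is F.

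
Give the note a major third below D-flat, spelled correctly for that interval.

Bbb

A third below D lands on the letter B.
A major third spans 4 semitones, so Db moves to pitch class 9. On the letter B that is Bbb.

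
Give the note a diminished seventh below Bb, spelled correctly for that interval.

A seventh below B lands on the letter C.
A diminished seventh spans 9 semitones, so Bb moves to pitch class 1. On the letter C that is C#.

C#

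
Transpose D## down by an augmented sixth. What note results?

F#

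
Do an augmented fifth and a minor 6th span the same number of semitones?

An augmented fifth spans 8 semitones; a minor sixth spans 8.
They are enharmonically equivalent.

Yes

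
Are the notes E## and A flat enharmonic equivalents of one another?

No

E## is pitch class 6; Ab is pitch class 8.
The pitch classes differ (6 vs. 8), so they are not enharmonic equivalents.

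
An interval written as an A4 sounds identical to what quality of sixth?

doubly diminished

An augmented fourth spans 6 semitones.
A sixth spanning 6 semitones is doubly diminished (the major sixth is 9).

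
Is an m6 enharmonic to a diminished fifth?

No

A minor sixth spans 8 semitones; a diminished fifth spans 6.
The spans differ, so they are not enharmonic equivalents.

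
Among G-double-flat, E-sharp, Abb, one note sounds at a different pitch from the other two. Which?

Abb

In 12-tone equal temperament, enharmonic equivalents share a pitch class. Gbb is pitch class 5; E# is pitch class 5; Abb is pitch class 7.
Gbb and E# share pitch class 5, while Abb is pitch class 7.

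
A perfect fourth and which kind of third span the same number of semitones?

A perfect fourth spans 5 semitones.
A third spanning 5 semitones is augmented (the major third is 4).

augmented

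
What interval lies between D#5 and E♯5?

major second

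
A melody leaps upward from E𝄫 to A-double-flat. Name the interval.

perfect fourth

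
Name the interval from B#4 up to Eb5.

doubly diminished fourth

Counting letters B–C–D–E gives a fourth.
B#→Eb = 3 semitones, 2 narrower than the perfect fourth (5), so doubly diminished.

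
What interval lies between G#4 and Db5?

doubly diminished fifth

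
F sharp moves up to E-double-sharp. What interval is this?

augmented seventh

The letter names run F→E, a span of 6 letter steps, so the interval is some kind of seventh.
F# to E## is 12 semitones. A major seventh is 11, so 12 makes it augmented.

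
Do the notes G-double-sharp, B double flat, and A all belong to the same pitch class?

G## = pitch class 9 and Bbb = pitch class 9 and A = pitch class 9 — the same pitch class, so they are enharmonic equivalents.

Yes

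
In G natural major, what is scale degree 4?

Degree 4 takes the letter 3 steps above G, which is C.
In major, degree 4 sits 5 semitones above the tonic. G + 5 semitones is pitch class 0, spelled on C as C.

C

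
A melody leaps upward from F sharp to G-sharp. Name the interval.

major second

The letter names run F→G, a span of 1 letter step, so the interval is some kind of second.
F# to G# is 2 semitones. A major second is 2, so 2 makes it major.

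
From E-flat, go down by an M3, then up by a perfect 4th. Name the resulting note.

A major third down from Eb is Cb (letter C, 4 semitones down).
A perfect fourth up from Cb is Fb (letter F, 5 semitones up).

Fb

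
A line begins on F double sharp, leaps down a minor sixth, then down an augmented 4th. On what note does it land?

E#

A minor sixth down from F## is A## (letter A, 8 semitones down).
An augmented fourth down from A## is E# (letter E, 6 semitones down).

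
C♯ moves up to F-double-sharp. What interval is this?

The letter names run C→F, a span of 3 letter steps, so the interval is some kind of fourth.
C# to F## is 6 semitones. A perfect fourth is 5, so 6 makes it augmented.

augmented fourth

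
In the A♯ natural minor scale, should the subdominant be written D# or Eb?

Each scale degree takes a distinct letter name. Degree 4 of a scale on A must use the letter D.
D# and Eb are enharmonically the same pitch, but only D# uses the letter D, so it is the correct spelling here.

D#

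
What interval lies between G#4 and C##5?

The letter names run G→C, a span of 3 letter steps, so the interval is some kind of fourth.
G# to C## is 6 semitones. A perfect fourth is 5, so 6 makes it augmented.

augmented fourth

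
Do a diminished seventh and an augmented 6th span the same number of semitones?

A diminished seventh spans 9 semitones; an augmented sixth spans 10.
The spans differ, so they are not enharmonic equivalents.

No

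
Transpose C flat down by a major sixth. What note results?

Ebb

C down a major sixth is Eb, so the target letter is E.
From Cb, a major sixth is 9 semitones down: Ebb.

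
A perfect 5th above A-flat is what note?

A fifth above A lands on the letter E.
A perfect fifth spans 7 semitones, so Ab moves to pitch class 3. On the letter E that is Eb.

Eb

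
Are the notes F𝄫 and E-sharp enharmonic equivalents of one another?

No

Two spellings are enharmonically equivalent only if they share a pitch class.
Here Fbb → 3, E# → 5; 3 ≠ 5, so they are not.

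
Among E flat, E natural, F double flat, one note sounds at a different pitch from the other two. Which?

E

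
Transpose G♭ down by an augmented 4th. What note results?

Dbb

A fourth below G lands on the letter D.
An augmented fourth spans 6 semitones, so Gb moves to pitch class 0. On the letter D that is Dbb.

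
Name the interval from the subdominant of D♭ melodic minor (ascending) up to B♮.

augmented third

The subdominant of Db melodic minor (ascending) is Gb.
Gb up to B: letters G→B make it a third; 5 semitones makes it augmented.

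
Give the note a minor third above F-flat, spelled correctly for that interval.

A third above F lands on the letter A.
A minor third spans 3 semitones, so Fb moves to pitch class 7. On the letter A that is Abb.

Abb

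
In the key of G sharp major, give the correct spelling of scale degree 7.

The G# major scale runs G# A# B# C# D# E# F##.
Degree 7 is F##.

F##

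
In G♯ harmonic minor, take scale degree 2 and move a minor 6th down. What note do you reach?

Scale degree 2 of G# harmonic minor is A#.
A minor sixth (8 semitones) below A# lands on the letter C, giving C##.

C##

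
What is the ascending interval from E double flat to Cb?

The letter names run E→C, a span of 5 letter steps, so the interval is some kind of sixth.
Ebb to Cb is 9 semitones. A major sixth is 9, so 9 makes it major.

major sixth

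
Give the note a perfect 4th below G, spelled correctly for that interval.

D

G down a perfect fourth is D, so the target letter is D.
From G, a perfect fourth is 5 semitones down: D.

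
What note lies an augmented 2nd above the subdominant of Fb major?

C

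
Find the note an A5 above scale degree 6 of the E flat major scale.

G#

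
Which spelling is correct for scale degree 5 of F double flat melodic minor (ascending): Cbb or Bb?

Cbb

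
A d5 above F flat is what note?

Cbb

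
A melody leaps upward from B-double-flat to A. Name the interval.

augmented seventh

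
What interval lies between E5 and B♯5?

augmented fifth

Counting letters E–F–G–A–B gives a fifth.
E→B# = 8 semitones, 1 wider than the perfect fifth (7), so augmented.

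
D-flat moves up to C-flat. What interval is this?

minor seventh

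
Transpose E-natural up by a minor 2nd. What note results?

F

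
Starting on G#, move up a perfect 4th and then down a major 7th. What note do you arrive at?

D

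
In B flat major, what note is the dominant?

F

Degree 5 takes the letter 4 steps above B, which is F.
In major, degree 5 sits 7 semitones above the tonic. Bb + 7 semitones is pitch class 5, spelled on F as F.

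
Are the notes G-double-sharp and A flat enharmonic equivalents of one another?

No

G## is pitch class 9; Ab is pitch class 8.
The pitch classes differ (9 vs. 8), so they are not enharmonic equivalents.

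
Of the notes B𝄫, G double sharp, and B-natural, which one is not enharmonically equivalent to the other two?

In 12-tone equal temperament, enharmonic equivalents share a pitch class. Bbb is pitch class 9; G## is pitch class 9; B is pitch class 11.
Bbb and G## share pitch class 9, while B is pitch class 11.

B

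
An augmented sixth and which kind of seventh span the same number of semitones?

minor

An augmented sixth spans 10 semitones.
A seventh spanning 10 semitones is minor (the major seventh is 11).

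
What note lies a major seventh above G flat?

F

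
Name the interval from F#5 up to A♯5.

Counting letters F–G–A gives a third.
F#→A# = 4 semitones, exactly the major third.

major third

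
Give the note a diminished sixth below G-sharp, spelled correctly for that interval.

B##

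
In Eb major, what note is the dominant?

Bb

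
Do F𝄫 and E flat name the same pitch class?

Fbb is pitch class 3; Eb is pitch class 3.
All spellings map to pitch class 3, so they are enharmonically equivalent.

Yes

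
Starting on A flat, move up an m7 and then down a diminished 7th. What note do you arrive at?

A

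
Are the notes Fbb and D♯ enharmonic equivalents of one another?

Yes

Fbb = pitch class 3 and D# = pitch class 3 — the same pitch class, so they are enharmonic equivalents.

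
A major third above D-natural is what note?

A third above D lands on the letter F.
A major third spans 4 semitones, so D moves to pitch class 6. On the letter F that is F#.

F#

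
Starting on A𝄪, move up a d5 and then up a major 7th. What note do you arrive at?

A diminished fifth up from A## is E# (letter E, 6 semitones up).
A major seventh up from E# is D## (letter D, 11 semitones up).

D##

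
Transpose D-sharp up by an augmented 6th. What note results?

B##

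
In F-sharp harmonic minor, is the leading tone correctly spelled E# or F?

E#

Each scale degree takes a distinct letter name. Degree 7 of a scale on F must use the letter E.
E# and F are enharmonically the same pitch, but only E# uses the letter E, so it is the correct spelling here.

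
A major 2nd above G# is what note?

A#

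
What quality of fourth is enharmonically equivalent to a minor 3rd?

doubly diminished

A minor third spans 3 semitones.
A fourth spanning 3 semitones is doubly diminished (the perfect fourth is 5).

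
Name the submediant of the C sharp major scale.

A#

Degree 6 takes the letter 5 steps above C, which is A.
In major, degree 6 sits 9 semitones above the tonic. C# + 9 semitones is pitch class 10, spelled on A as A#.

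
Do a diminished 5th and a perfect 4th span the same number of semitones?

A diminished fifth spans 6 semitones; a perfect fourth spans 5.
The spans differ, so they are not enharmonic equivalents.

No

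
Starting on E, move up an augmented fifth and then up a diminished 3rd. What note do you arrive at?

D

An augmented fifth up from E is B# (letter B, 8 semitones up).
A diminished third up from B# is D (letter D, 2 semitones up).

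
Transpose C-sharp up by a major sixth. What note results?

A sixth above C lands on the letter A.
A major sixth spans 9 semitones, so C# moves to pitch class 10. On the letter A that is A#.

A#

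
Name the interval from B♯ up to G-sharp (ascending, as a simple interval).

minor sixth

Counting letters B–C–D–E–F–G gives a sixth.
B#→G# = 8 semitones, 1 narrower than the major sixth (9), so minor.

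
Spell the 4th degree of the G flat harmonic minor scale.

Cb

Degree 4 takes the letter 3 steps above G, which is C.
In harmonic minor, degree 4 sits 5 semitones above the tonic. Gb + 5 semitones is pitch class 11, spelled on C as Cb.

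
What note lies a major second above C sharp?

D#

A second above C lands on the letter D.
A major second spans 2 semitones, so C# moves to pitch class 3. On the letter D that is D#.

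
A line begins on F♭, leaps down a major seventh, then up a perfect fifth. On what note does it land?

Dbb

A major seventh down from Fb is Gbb (letter G, 11 semitones down).
A perfect fifth up from Gbb is Dbb (letter D, 7 semitones up).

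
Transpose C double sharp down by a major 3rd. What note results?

C down a major third is Ab, so the target letter is A.
From C##, a major third is 4 semitones down: A#.

A#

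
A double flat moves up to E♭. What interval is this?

augmented fifth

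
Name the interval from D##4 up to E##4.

major second

Counting letters D–E gives a second.
D##→E## = 2 semitones, exactly the major second.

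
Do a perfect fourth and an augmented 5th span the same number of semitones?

A perfect fourth spans 5 semitones; an augmented fifth spans 8.
The spans differ, so they are not enharmonic equivalents.

No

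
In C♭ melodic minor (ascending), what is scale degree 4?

Fb

Degree 4 takes the letter 3 steps above C, which is F.
In melodic minor (ascending), degree 4 sits 5 semitones above the tonic. Cb + 5 semitones is pitch class 4, spelled on F as Fb.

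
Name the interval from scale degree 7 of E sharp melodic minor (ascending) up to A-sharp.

Scale degree 7 of E# melodic minor (ascending) is D##.
D## up to A#: letters D→A make it a fifth; 6 semitones makes it diminished.

diminished fifth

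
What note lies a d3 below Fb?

F down a major third is Db, so the target letter is D.
From Fb, a diminished third is 2 semitones down: D.

D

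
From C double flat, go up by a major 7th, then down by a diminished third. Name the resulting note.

G

A major seventh up from Cbb is Bbb (letter B, 11 semitones up).
A diminished third down from Bbb is G (letter G, 2 semitones down).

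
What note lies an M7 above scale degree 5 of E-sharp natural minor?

A##

Scale degree 5 of E# natural minor is B#.
A major seventh (11 semitones) above B# lands on the letter A, giving A##.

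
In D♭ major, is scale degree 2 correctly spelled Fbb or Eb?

Each scale degree takes a distinct letter name. Degree 2 of a scale on D must use the letter E.
Eb and Fbb are enharmonically the same pitch, but only Eb uses the letter E, so it is the correct spelling here.

Eb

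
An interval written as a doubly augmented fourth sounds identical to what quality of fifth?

perfect

A doubly augmented fourth spans 7 semitones.
A fifth spanning 7 semitones is perfect (the perfect fifth is 7).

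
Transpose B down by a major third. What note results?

G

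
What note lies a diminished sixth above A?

A sixth above A lands on the letter F.
A diminished sixth spans 7 semitones, so A moves to pitch class 4. On the letter F that is Fb.

Fb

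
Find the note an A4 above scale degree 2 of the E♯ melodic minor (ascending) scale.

B##

Scale degree 2 of E# melodic minor (ascending) is F##.
An augmented fourth (6 semitones) above F## lands on the letter B, giving B##.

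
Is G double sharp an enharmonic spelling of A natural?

Yes

G## is pitch class 9; A is pitch class 9.
All spellings map to pitch class 9, so they are enharmonically equivalent.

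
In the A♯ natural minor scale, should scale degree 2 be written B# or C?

B#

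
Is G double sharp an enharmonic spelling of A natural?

G## is pitch class 9; A is pitch class 9.
All spellings map to pitch class 9, so they are enharmonically equivalent.

Yes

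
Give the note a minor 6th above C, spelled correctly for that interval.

C up a major sixth is A, so the target letter is A.
From C, a minor sixth is 8 semitones up: Ab.

Ab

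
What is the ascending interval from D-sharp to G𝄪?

augmented fourth

The letter names run D→G, a span of 3 letter steps, so the interval is some kind of fourth.
D# to G## is 6 semitones. A perfect fourth is 5, so 6 makes it augmented.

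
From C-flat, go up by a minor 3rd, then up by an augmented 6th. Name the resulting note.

C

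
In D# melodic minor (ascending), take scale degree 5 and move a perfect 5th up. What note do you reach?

E#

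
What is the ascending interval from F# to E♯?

major seventh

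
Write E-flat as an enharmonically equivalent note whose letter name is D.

D#

Eb is pitch class 3. The letter D alone is pitch class 2.
To reach pitch class 3 from D requires an offset of +1 semitone, i.e. sharp: D#.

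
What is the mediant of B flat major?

D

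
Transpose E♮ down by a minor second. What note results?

D#

A second below E lands on the letter D.
A minor second spans 1 semitone, so E moves to pitch class 3. On the letter D that is D#.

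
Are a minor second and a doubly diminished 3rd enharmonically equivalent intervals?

Yes

A minor second spans 1 semitone; a doubly diminished third spans 1.
They are enharmonically equivalent.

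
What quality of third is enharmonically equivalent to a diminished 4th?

major

A diminished fourth spans 4 semitones.
A third spanning 4 semitones is major (the major third is 4).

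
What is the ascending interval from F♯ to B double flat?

doubly diminished fourth

The letter names run F→B, a span of 3 letter steps, so the interval is some kind of fourth.
F# to Bbb is 3 semitones. A perfect fourth is 5, so 3 makes it doubly diminished.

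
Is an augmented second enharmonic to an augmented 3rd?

No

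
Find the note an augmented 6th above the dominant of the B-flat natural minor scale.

D#

The dominant of Bb natural minor is F.
An augmented sixth (10 semitones) above F lands on the letter D, giving D#.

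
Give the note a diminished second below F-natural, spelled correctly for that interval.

E#

F down a major second is Eb, so the target letter is E.
From F, a diminished second is 0 semitones down: E#.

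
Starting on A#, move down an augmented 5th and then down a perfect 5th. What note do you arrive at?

G

An augmented fifth down from A# is D (letter D, 8 semitones down).
A perfect fifth down from D is G (letter G, 7 semitones down).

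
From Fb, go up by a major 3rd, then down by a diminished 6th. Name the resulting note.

A major third up from Fb is Ab (letter A, 4 semitones up).
A diminished sixth down from Ab is C# (letter C, 7 semitones down).

C#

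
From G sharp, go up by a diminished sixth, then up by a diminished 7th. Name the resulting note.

Dbb

A diminished sixth up from G# is Eb (letter E, 7 semitones up).
A diminished seventh up from Eb is Dbb (letter D, 9 semitones up).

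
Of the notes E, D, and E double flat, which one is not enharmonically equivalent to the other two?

In 12-tone equal temperament, enharmonic equivalents share a pitch class. E is pitch class 4; D is pitch class 2; Ebb is pitch class 2.
D and Ebb share pitch class 2, while E is pitch class 4.

E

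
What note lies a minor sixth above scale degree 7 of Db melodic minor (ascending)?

Ab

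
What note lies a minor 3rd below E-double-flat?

Cb

A third below E lands on the letter C.
A minor third spans 3 semitones, so Ebb moves to pitch class 11. On the letter C that is Cb.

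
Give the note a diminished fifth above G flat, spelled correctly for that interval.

Dbb

G up a perfect fifth is D, so the target letter is D.
From Gb, a diminished fifth is 6 semitones up: Dbb.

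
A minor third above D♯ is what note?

D up a major third is F#, so the target letter is F.
From D#, a minor third is 3 semitones up: F#.

F#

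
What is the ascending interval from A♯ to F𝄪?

major sixth

Counting letters A–B–C–D–E–F gives a sixth.
A#→F## = 9 semitones, exactly the major sixth.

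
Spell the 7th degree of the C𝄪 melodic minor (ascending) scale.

B##

The C## melodic minor (ascending) scale runs C## D## E# F## G## A## B##.
Degree 7 is B##.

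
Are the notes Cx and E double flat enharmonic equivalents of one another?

Yes

C## is pitch class 2; Ebb is pitch class 2.
All spellings map to pitch class 2, so they are enharmonically equivalent.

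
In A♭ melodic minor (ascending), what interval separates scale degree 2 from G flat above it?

Scale degree 2 of Ab melodic minor (ascending) is Bb.
Bb up to Gb: letters B→G make it a sixth; 8 semitones makes it minor.

minor sixth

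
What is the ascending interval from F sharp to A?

minor third

The letter names run F→A, a span of 2 letter steps, so the interval is some kind of third.
F# to A is 3 semitones. A major third is 4, so 3 makes it minor.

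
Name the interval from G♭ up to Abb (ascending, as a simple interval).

minor second

The letter names run G→A, a span of 1 letter step, so the interval is some kind of second.
Gb to Abb is 1 semitone. A major second is 2, so 1 makes it minor.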